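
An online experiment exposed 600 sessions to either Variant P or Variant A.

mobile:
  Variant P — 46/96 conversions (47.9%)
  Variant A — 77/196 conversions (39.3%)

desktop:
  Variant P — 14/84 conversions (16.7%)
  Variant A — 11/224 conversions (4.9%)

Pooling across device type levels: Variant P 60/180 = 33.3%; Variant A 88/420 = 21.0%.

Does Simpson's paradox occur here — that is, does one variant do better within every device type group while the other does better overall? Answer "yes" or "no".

Within each device type level (mobile 47.9% vs 39.3%; desktop 16.7% vs 4.9%), Variant P has the higher rate every time. Pooled: 33.3% vs 21.0% — Variant P has the higher rate overall. They agree.

no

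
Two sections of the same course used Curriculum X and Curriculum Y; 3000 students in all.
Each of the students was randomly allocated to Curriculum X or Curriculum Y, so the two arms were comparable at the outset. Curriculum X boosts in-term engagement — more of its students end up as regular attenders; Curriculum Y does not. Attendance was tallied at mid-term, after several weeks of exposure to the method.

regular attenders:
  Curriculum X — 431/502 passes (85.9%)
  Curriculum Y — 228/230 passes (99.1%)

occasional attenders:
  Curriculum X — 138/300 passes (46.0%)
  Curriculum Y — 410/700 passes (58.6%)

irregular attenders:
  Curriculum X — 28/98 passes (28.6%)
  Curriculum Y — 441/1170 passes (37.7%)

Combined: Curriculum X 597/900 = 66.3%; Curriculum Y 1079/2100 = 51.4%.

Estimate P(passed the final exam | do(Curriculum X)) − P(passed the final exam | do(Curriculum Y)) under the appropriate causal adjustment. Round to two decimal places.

+0.15

The mid-term attendance-specific comparison favours Curriculum Y throughout, but the pooled figures favour Curriculum X. The question is whether to condition on mid-term attendance.
Mid-term attendance is downstream of the teaching method. One should not condition on a consequence of treatment, so the overall rates are the right comparison.
The causal difference is the pooled difference: 0.663 − 0.514 = +0.150.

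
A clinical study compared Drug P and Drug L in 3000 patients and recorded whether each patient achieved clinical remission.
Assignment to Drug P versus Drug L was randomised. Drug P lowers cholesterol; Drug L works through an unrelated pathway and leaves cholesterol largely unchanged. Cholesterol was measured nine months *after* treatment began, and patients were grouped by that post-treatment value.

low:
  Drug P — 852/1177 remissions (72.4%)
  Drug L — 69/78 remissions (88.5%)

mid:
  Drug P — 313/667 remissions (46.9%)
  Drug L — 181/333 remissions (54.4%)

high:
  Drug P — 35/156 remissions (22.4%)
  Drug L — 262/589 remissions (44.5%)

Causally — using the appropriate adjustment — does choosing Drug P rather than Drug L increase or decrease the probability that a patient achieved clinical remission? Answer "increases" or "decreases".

increases

The cholesterol-specific comparison favours Drug L throughout, but the pooled figures favour Drug P. The question is whether to condition on cholesterol.
Cholesterol here is a post-treatment variable shaped by the drug; conditioning on it would introduce bias rather than remove it. The overall comparison is the causal one.
Pooled: Drug P 60.0% vs Drug L 51.2%; Drug P is higher overall.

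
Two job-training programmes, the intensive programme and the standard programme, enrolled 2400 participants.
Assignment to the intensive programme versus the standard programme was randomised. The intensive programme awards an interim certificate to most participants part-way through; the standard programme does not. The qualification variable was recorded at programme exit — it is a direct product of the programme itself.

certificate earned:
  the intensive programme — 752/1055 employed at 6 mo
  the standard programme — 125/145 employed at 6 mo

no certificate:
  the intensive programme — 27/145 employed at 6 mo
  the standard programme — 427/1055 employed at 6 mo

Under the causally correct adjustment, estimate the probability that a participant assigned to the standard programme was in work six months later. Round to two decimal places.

Qualification attained during the programme is downstream of the programme. One should not condition on a consequence of treatment, so the overall rates are the right comparison.
So P(outcome | do(the standard programme)) is just the pooled rate for the standard programme: 552/1200 = 0.460.

0.46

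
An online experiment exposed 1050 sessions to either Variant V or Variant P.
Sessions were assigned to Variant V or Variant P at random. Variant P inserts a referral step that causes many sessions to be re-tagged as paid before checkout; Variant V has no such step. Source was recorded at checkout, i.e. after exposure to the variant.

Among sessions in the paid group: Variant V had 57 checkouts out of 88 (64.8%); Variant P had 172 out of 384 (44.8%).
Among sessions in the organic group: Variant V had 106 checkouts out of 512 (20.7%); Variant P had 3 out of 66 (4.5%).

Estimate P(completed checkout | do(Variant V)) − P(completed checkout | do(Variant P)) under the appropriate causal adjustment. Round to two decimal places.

Traffic source here is a post-treatment variable shaped by the variant; conditioning on it would introduce bias rather than remove it. The overall comparison is the causal one.
The causal difference is the pooled difference: 0.272 − 0.389 = -0.117.

-0.12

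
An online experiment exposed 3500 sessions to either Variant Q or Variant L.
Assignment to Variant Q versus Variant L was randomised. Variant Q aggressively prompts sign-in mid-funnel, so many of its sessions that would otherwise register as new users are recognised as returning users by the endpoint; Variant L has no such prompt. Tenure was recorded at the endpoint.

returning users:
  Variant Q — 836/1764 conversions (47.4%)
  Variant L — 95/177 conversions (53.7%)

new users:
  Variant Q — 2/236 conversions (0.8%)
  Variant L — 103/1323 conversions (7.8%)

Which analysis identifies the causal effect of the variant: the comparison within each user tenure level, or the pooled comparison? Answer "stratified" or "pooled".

The stratified and pooled comparisons disagree (Variant L wins within each user tenure; Variant Q wins overall), so the answer turns on the causal role of user tenure.
User tenure here is a post-treatment variable shaped by the variant; conditioning on it would introduce bias rather than remove it. The overall comparison is the causal one.
Pooled: Variant Q 41.9% vs Variant L 13.2%; Variant Q is higher overall.

pooled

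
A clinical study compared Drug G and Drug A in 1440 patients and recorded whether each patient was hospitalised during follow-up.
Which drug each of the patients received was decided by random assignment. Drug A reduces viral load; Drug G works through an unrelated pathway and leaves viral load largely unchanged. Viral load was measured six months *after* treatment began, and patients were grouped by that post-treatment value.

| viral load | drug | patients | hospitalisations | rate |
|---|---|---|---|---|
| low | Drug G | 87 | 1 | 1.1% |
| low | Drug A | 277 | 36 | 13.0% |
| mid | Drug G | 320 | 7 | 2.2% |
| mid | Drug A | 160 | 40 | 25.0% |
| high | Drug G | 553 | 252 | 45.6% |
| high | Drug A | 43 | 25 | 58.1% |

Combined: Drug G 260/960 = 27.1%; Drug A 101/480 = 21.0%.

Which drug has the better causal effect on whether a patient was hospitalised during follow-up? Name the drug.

Stratifying would compare drugs among patients the drugs themselves sorted into viral load groups — a form of selection on an intermediate. The unconditioned pooled rates give the total causal effect.
Pooled: Drug G 27.1% vs Drug A 21.0%; Drug A is lower overall.

Drug A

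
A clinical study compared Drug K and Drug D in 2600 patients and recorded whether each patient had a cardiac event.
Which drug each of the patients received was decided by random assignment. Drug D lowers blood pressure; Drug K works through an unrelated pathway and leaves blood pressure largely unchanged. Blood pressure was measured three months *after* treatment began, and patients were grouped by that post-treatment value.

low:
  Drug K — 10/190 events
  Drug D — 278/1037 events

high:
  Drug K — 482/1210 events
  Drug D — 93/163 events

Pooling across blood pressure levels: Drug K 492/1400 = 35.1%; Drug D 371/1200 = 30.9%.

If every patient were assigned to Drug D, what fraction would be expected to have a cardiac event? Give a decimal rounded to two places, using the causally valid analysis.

Because the drug influences blood pressure, blood pressure is a post-treatment mediator, not a confounder. Stratifying on it would bias the estimate; the causal effect is the crude pooled difference.
So P(outcome | do(Drug D)) is just the pooled rate for Drug D: 371/1200 = 0.309.

0.31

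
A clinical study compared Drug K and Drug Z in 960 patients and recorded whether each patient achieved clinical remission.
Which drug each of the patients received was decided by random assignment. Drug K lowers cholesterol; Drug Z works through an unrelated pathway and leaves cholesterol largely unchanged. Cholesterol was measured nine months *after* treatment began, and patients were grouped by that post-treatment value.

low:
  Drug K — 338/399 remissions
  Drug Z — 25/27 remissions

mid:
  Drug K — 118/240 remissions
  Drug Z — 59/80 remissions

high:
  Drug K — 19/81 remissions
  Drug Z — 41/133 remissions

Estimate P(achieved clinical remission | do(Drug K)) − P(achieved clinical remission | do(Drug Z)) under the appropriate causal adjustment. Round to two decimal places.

The cholesterol-specific comparison favours Drug Z throughout, but the pooled figures favour Drug K. The question is whether to condition on cholesterol.
Cholesterol is downstream of the drug. One should not condition on a consequence of treatment, so the overall rates are the right comparison.
The causal difference is the pooled difference: 0.660 − 0.521 = +0.139.

+0.14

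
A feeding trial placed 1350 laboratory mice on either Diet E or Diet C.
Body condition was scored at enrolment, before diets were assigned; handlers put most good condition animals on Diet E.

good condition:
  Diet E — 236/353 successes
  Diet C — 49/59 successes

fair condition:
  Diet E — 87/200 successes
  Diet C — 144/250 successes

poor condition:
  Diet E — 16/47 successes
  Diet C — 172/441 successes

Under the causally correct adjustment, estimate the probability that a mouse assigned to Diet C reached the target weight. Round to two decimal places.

The stratified and pooled comparisons disagree (Diet C wins within each starting body condition; Diet E wins overall), so the answer turns on the causal role of starting body condition.
The imbalance in starting body condition arose from how laboratory mice were allocated, not from anything the diet did; and starting body condition independently affects the outcome. The pooled gap is confounded — condition on starting body condition.
Standardising Diet C to the population starting body condition mix: 0.305·49/59 + 0.333·144/250 + 0.361·172/441 = 0.586.

0.59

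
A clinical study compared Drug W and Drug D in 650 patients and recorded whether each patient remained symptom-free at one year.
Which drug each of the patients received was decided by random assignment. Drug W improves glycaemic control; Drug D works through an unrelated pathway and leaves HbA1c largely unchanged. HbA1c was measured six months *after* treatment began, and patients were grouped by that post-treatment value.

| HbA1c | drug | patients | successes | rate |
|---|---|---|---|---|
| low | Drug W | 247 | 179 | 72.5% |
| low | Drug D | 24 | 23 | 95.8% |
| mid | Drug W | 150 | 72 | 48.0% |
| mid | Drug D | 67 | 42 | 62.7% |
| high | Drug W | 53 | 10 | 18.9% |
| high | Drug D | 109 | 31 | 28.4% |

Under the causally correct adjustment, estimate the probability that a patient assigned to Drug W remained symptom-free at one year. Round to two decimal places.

The HbA1c-specific comparison favours Drug D throughout, but the pooled figures favour Drug W. The question is whether to condition on HbA1c.
Stratifying would compare drugs among patients the drugs themselves sorted into HbA1c groups — a form of selection on an intermediate. The unconditioned pooled rates give the total causal effect.
So P(outcome | do(Drug W)) is just the pooled rate for Drug W: 261/450 = 0.580.

0.58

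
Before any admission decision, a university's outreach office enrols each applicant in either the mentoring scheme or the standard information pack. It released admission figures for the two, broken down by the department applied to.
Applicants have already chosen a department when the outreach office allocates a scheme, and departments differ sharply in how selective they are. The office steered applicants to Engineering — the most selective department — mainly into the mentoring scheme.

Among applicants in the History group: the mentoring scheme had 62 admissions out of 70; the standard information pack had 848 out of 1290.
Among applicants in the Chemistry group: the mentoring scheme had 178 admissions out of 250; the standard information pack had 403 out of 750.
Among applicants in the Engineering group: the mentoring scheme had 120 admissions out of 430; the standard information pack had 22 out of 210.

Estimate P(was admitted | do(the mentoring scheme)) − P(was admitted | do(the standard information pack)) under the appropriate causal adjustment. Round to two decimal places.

+0.20

The stratified and pooled comparisons disagree (the mentoring scheme wins within each department; the standard information pack wins overall), so the answer turns on the causal role of department.
Nothing the outreach scheme does changes department; the imbalance is an allocation artefact. With department also predicting the outcome, the pooled figure is confounded, and the within-stratum comparison is the causal one.
Adjusting over the population distribution of department: 0.453·(0.886−0.657) + 0.333·(0.712−0.537) + 0.213·(0.279−0.105) = +0.199.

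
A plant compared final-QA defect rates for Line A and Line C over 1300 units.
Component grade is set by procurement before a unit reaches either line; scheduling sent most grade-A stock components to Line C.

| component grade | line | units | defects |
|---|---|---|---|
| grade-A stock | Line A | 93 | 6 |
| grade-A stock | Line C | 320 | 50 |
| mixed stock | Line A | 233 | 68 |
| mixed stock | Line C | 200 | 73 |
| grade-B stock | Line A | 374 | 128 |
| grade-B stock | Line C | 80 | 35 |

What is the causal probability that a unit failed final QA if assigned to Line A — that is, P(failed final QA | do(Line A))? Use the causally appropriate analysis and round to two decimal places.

0.24

Line A is lower inside every component grade stratum but Line C is lower in aggregate. Whether to stratify depends on how component grade relates to the line.
The imbalance in component grade arose from how units were allocated, not from anything the line did; and component grade independently affects the outcome. The pooled gap is confounded — condition on component grade.
Standardising Line A to the population component grade mix: 0.318·6/93 + 0.333·68/233 + 0.349·128/374 = 0.237.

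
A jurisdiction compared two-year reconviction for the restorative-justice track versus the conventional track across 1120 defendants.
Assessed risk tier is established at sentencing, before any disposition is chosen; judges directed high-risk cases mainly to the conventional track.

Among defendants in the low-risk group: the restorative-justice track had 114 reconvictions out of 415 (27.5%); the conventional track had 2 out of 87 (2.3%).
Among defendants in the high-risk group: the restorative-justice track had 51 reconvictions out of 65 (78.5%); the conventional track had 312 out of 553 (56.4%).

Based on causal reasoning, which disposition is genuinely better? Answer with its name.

Assessed risk tier satisfies the back-door criterion: it is not a descendant of the disposition, and it blocks the spurious path from disposition to outcome. Adjusting for it (i.e., using the within-assessed risk tier rates) gives the causal effect.
Within each level — low-risk: 27.5% vs 2.3%; high-risk: 78.5% vs 56.4% — the conventional track is lower every time.

the conventional track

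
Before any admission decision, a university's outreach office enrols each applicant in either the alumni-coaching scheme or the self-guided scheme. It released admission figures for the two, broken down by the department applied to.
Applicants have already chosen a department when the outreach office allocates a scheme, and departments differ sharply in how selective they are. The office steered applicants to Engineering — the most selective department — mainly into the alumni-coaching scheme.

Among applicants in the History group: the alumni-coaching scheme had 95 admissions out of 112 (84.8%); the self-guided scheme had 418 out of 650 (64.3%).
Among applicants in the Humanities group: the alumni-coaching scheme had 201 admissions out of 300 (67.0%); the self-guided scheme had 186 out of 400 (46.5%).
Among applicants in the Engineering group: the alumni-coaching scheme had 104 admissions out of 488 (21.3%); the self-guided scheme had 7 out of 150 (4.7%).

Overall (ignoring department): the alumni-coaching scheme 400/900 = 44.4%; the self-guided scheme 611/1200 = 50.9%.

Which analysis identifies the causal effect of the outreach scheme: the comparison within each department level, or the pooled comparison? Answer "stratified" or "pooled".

the alumni-coaching scheme is higher inside every department stratum but the self-guided scheme is higher in aggregate. Whether to stratify depends on how department relates to the outreach scheme.
Here department is a common cause — it drives both which outreach scheme a case falls under and the outcome. The crude comparison mixes populations; the stratum-specific rates are the causally relevant ones.
Within each level — History: 84.8% vs 64.3%; Humanities: 67.0% vs 46.5%; Engineering: 21.3% vs 4.7% — the alumni-coaching scheme is higher every time.

stratified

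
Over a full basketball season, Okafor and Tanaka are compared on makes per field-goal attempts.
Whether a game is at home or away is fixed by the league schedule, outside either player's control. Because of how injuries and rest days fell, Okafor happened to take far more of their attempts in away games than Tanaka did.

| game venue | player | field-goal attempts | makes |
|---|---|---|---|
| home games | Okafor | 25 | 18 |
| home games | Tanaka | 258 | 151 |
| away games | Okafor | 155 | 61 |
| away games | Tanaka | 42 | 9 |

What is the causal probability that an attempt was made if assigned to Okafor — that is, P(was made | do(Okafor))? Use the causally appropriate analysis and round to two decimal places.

0.59

Game venue differs across players for reasons unrelated to any effect of the player itself, and it separately predicts the outcome — a classic confounder. We must compare within game venue levels.
Standardising Okafor to the population game venue mix: 0.590·18/25 + 0.410·61/155 = 0.586.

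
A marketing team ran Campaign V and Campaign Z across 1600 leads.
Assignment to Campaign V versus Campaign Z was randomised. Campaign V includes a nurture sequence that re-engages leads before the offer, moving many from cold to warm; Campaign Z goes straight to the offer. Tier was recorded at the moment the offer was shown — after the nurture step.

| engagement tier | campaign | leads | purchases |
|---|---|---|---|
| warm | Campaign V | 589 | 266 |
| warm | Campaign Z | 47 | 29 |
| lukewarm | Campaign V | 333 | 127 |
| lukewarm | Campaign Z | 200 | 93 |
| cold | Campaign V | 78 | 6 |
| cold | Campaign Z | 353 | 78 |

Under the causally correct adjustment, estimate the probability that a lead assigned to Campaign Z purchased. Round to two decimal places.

0.33

Because the campaign influences engagement tier, engagement tier is a post-treatment mediator, not a confounder. Stratifying on it would bias the estimate; the causal effect is the crude pooled difference.
So P(outcome | do(Campaign Z)) is just the pooled rate for Campaign Z: 200/600 = 0.333.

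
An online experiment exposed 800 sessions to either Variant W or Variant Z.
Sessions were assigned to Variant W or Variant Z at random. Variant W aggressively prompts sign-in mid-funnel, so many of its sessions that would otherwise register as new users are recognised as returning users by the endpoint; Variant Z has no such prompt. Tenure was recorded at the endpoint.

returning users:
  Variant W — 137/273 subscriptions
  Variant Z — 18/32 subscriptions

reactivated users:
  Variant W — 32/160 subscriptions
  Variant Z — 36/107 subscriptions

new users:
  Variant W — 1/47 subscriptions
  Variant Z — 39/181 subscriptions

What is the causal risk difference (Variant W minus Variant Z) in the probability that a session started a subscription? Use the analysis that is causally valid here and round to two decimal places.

Stratifying would compare variants among sessions the variants themselves sorted into user tenure groups — a form of selection on an intermediate. The unconditioned pooled rates give the total causal effect.
The causal difference is the pooled difference: 0.354 − 0.291 = +0.064.

+0.06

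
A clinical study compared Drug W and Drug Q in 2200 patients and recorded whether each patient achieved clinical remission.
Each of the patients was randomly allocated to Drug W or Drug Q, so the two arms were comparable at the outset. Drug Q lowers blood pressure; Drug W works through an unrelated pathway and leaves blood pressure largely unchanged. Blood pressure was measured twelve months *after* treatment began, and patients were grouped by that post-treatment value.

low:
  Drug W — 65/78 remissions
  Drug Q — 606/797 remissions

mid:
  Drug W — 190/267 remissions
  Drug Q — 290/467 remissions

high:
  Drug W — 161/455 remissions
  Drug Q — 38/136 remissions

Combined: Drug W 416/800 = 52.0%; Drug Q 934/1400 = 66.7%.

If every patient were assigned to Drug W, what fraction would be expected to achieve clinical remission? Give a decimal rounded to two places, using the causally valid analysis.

The stratified and pooled comparisons disagree (Drug W wins within each blood pressure; Drug Q wins overall), so the answer turns on the causal role of blood pressure.
Because the drug influences blood pressure, blood pressure is a post-treatment mediator, not a confounder. Stratifying on it would bias the estimate; the causal effect is the crude pooled difference.
So P(outcome | do(Drug W)) is just the pooled rate for Drug W: 416/800 = 0.520.

0.52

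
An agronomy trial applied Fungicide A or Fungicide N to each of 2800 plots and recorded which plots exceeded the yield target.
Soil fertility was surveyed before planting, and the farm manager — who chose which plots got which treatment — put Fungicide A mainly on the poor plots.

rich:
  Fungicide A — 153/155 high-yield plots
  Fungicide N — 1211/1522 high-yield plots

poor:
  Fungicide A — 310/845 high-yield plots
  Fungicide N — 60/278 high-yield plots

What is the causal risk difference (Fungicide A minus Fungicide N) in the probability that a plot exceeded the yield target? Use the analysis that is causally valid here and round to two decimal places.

+0.18

Fungicide A is higher inside every soil fertility stratum but Fungicide N is higher in aggregate. Whether to stratify depends on how soil fertility relates to the fungicide.
Here soil fertility is a common cause — it drives both which fungicide a case falls under and the outcome. The crude comparison mixes populations; the stratum-specific rates are the causally relevant ones.
Adjusting over the population distribution of soil fertility: 0.599·(0.987−0.796) + 0.401·(0.367−0.216) = +0.175.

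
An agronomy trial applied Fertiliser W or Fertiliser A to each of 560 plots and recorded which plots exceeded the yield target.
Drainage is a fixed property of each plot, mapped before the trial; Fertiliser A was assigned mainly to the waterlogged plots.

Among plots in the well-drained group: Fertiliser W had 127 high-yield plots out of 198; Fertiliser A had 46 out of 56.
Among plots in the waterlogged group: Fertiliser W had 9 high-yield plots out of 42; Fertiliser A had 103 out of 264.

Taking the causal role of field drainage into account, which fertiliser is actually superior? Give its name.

The stratified and pooled comparisons disagree (Fertiliser A wins within each field drainage; Fertiliser W wins overall), so the answer turns on the causal role of field drainage.
Field drainage satisfies the back-door criterion: it is not a descendant of the fertiliser, and it blocks the spurious path from fertiliser to outcome. Adjusting for it (i.e., using the within-field drainage rates) gives the causal effect.
Within each level — well-drained: 64.1% vs 82.1%; waterlogged: 21.4% vs 39.0% — Fertiliser A is higher every time.

Fertiliser A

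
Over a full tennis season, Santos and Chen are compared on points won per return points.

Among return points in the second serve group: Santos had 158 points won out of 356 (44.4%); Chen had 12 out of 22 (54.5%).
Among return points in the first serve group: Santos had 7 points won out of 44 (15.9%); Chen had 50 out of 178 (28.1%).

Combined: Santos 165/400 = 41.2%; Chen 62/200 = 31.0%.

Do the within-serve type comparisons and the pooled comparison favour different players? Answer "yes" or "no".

Within each serve type level (second serve 44.4% vs 54.5%; first serve 15.9% vs 28.1%), Chen has the higher rate every time. Pooled: 41.2% vs 31.0% — Santos has the higher rate overall. The two comparisons disagree.

yes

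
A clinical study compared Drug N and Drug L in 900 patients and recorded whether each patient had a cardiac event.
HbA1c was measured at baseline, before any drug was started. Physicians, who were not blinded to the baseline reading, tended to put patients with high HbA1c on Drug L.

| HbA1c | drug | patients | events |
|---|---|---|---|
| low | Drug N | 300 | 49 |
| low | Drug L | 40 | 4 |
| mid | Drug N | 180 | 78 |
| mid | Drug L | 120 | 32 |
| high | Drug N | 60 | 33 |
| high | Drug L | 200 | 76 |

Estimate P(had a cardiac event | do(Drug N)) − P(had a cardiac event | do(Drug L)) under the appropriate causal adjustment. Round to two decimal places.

+0.13

Drug L is lower inside every HbA1c stratum but Drug N is lower in aggregate. Whether to stratify depends on how HbA1c relates to the drug.
Here HbA1c is a common cause — it drives both which drug a case falls under and the outcome. The crude comparison mixes populations; the stratum-specific rates are the causally relevant ones.
Adjusting over the population distribution of HbA1c: 0.378·(0.163−0.100) + 0.333·(0.433−0.267) + 0.289·(0.550−0.380) = +0.129.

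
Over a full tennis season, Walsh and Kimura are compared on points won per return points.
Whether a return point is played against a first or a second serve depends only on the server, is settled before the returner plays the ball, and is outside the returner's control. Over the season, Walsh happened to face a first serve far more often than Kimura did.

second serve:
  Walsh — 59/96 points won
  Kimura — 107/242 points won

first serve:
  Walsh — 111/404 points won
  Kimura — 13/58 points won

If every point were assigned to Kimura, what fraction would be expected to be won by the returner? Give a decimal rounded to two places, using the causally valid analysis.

0.32

Here serve type is a common cause — it drives both which player a case falls under and the outcome. The crude comparison mixes populations; the stratum-specific rates are the causally relevant ones.
Standardising Kimura to the population serve type mix: 0.422·107/242 + 0.578·13/58 = 0.316.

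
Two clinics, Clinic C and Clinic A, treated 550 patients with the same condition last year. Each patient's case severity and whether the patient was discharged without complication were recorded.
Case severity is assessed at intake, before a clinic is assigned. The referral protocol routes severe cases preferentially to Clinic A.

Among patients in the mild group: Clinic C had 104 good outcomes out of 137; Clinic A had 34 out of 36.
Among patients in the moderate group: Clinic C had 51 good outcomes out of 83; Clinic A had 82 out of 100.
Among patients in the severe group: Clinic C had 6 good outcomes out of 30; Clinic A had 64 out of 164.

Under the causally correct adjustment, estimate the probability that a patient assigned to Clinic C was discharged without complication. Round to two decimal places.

Within every case severity level Clinic A has the higher rate, yet pooled Clinic C does — Simpson's reversal.
Since case severity is a pre-existing factor (not a product of the clinic) and it affects the outcome on its own, it is a confounder. The stratified rates, not the pooled rate, identify the causal effect.
Standardising Clinic C to the population case severity mix: 0.315·104/137 + 0.333·51/83 + 0.353·6/30 = 0.514.

0.51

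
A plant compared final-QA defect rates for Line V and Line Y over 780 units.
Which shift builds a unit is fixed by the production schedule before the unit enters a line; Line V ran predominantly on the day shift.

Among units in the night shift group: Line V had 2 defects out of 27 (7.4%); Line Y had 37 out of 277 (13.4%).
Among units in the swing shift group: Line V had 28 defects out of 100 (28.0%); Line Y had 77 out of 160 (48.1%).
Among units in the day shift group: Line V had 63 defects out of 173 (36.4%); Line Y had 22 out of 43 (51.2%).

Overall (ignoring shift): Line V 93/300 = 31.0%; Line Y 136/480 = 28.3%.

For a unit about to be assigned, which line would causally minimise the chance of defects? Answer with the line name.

Line V

Nothing the line does changes shift; the imbalance is an allocation artefact. With shift also predicting the outcome, the pooled figure is confounded, and the within-stratum comparison is the causal one.
Within each level — night shift: 7.4% vs 13.4%; swing shift: 28.0% vs 48.1%; day shift: 36.4% vs 51.2% — Line V is lower every time.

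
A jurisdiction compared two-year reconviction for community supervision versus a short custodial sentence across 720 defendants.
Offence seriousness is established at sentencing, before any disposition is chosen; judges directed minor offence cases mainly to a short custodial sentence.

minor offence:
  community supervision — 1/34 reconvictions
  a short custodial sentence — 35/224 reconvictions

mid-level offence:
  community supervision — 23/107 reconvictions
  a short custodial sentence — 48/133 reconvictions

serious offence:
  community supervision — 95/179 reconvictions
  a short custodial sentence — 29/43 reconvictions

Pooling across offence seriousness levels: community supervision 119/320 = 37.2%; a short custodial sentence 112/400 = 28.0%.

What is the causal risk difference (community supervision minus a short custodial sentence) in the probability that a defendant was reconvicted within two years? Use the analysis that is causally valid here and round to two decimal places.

-0.14

The imbalance in offence seriousness arose from how defendants were allocated, not from anything the disposition did; and offence seriousness independently affects the outcome. The pooled gap is confounded — condition on offence seriousness.
Adjusting over the population distribution of offence seriousness: 0.358·(0.029−0.156) + 0.333·(0.215−0.361) + 0.308·(0.531−0.674) = -0.138.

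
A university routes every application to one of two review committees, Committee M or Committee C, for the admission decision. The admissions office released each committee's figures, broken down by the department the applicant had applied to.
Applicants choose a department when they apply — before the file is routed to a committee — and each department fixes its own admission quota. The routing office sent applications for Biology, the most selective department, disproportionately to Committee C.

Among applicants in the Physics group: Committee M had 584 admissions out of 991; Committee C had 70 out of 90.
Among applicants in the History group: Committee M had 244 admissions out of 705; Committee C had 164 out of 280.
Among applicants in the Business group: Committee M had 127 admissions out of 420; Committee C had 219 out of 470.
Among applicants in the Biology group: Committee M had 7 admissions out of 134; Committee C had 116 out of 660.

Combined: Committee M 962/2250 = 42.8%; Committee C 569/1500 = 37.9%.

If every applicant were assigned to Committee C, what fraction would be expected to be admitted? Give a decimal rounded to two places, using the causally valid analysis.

0.53

Within every department level Committee C has the higher rate, yet pooled Committee M does — Simpson's reversal.
Department is set before the review committee has any effect — it is not caused by the review committee — and it independently drives the outcome. That makes it a confounder, so the causal comparison is within department levels.
Standardising Committee C to the population department mix: 0.288·70/90 + 0.263·164/280 + 0.237·219/470 + 0.212·116/660 = 0.526.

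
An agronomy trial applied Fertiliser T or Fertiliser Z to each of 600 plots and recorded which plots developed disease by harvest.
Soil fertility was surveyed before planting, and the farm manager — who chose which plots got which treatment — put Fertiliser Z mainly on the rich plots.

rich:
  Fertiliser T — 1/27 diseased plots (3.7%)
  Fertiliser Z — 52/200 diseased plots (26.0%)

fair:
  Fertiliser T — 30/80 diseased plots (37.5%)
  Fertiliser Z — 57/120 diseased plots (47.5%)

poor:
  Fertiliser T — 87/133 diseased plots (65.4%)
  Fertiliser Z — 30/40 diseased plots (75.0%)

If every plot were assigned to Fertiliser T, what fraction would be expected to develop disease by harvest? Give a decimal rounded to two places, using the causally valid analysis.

0.33

Within every soil fertility level Fertiliser T has the lower rate, yet pooled Fertiliser Z does — Simpson's reversal.
Nothing the fertiliser does changes soil fertility; the imbalance is an allocation artefact. With soil fertility also predicting the outcome, the pooled figure is confounded, and the within-stratum comparison is the causal one.
Standardising Fertiliser T to the population soil fertility mix: 0.378·1/27 + 0.333·30/80 + 0.288·87/133 = 0.328.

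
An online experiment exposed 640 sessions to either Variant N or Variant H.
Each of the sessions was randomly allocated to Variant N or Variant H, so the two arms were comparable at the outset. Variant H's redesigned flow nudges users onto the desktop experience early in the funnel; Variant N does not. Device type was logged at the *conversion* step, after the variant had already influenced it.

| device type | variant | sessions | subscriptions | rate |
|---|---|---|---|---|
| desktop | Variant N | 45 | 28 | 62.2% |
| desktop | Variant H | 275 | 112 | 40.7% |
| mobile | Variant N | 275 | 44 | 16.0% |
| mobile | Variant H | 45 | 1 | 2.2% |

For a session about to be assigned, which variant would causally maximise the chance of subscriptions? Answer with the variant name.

Variant H

Because the variant influences device type, device type is a post-treatment mediator, not a confounder. Stratifying on it would bias the estimate; the causal effect is the crude pooled difference.
Pooled: Variant N 22.5% vs Variant H 35.3%; Variant H is higher overall.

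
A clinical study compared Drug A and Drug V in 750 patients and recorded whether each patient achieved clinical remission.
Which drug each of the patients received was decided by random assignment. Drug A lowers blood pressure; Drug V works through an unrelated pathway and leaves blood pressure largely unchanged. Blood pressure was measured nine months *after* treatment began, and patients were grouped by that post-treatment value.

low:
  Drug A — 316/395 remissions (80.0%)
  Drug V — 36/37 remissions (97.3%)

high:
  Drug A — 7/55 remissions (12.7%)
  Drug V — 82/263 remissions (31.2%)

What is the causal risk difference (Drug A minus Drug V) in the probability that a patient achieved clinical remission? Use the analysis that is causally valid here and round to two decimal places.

+0.32

The blood pressure-specific comparison favours Drug V throughout, but the pooled figures favour Drug A. The question is whether to condition on blood pressure.
Blood pressure lies on the pathway drug → blood pressure → outcome, so adjusting for it blocks the indirect effect. For the total causal effect of drug, use the unadjusted pooled rates.
The causal difference is the pooled difference: 0.718 − 0.393 = +0.324.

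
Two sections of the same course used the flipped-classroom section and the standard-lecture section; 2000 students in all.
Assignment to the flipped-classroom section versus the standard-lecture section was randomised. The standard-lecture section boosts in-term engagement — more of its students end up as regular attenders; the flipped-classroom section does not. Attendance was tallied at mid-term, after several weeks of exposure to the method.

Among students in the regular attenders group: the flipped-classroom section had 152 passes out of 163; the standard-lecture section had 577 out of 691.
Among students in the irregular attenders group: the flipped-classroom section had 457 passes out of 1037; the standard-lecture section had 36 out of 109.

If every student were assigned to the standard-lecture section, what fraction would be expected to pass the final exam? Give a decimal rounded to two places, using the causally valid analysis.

The mid-term attendance-specific comparison favours the flipped-classroom section throughout, but the pooled figures favour the standard-lecture section. The question is whether to condition on mid-term attendance.
Mid-term attendance lies on the pathway teaching method → mid-term attendance → outcome, so adjusting for it blocks the indirect effect. For the total causal effect of teaching method, use the unadjusted pooled rates.
So P(outcome | do(the standard-lecture section)) is just the pooled rate for the standard-lecture section: 613/800 = 0.766.

0.77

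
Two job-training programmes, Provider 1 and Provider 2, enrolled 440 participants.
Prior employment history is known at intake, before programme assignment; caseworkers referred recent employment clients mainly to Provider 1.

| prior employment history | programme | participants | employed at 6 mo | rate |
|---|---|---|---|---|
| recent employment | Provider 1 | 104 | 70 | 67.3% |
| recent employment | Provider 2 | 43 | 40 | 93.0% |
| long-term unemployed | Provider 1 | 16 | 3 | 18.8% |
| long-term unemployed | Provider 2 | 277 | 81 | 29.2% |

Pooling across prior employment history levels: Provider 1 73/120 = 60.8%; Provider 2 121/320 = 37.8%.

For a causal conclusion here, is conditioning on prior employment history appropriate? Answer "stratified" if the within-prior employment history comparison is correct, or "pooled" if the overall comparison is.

Within every prior employment history level Provider 2 has the higher rate, yet pooled Provider 1 does — Simpson's reversal.
Prior employment history differs across programmes for reasons unrelated to any effect of the programme itself, and it separately predicts the outcome — a classic confounder. We must compare within prior employment history levels.
Within each level — recent employment: 67.3% vs 93.0%; long-term unemployed: 18.8% vs 29.2% — Provider 2 is higher every time.

stratified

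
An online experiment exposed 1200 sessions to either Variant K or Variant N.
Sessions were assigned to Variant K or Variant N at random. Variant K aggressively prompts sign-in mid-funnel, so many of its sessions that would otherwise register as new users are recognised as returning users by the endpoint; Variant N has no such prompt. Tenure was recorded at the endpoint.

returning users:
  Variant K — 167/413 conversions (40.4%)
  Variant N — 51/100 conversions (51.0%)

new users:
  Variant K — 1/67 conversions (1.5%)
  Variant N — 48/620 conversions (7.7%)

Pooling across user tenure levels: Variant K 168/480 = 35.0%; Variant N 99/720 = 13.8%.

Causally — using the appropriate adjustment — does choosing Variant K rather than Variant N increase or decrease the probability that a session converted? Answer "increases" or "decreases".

The stratified and pooled comparisons disagree (Variant N wins within each user tenure; Variant K wins overall), so the answer turns on the causal role of user tenure.
User tenure lies on the pathway variant → user tenure → outcome, so adjusting for it blocks the indirect effect. For the total causal effect of variant, use the unadjusted pooled rates.
Pooled: Variant K 35.0% vs Variant N 13.8%; Variant K is higher overall.

increases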